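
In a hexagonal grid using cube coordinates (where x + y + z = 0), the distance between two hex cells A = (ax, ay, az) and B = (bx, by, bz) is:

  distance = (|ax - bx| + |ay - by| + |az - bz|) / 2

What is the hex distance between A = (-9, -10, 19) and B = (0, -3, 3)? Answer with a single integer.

Answer: 16

Derivation:
|ax - bx| = |-9 - 0| = 9
|ay - by| = |-10 - (-3)| = 7
|az - bz| = |19 - 3| = 16
distance = (9 + 7 + 16) / 2 = 32 / 2 = 16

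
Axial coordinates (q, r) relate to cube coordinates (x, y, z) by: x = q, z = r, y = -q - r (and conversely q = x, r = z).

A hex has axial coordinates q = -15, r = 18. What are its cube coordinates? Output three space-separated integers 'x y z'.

x = q = -15
z = r = 18
y = -x - z = -(-15) - (18) = -3

Answer: -15 -3 18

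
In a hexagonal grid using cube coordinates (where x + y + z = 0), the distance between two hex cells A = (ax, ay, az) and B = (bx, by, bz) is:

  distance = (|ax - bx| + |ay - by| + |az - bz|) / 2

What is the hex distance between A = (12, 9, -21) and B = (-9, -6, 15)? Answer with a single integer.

Answer: 36

Derivation:
|ax - bx| = |12 - (-9)| = 21
|ay - by| = |9 - (-6)| = 15
|az - bz| = |-21 - 15| = 36
distance = (21 + 15 + 36) / 2 = 72 / 2 = 36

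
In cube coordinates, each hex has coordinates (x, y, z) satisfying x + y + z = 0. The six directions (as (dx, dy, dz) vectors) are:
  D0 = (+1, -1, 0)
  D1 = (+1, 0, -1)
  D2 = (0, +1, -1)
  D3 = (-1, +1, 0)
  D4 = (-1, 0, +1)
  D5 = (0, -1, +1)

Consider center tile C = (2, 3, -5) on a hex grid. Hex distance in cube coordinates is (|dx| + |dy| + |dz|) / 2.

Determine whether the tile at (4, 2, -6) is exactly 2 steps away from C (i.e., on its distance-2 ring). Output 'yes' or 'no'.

Answer: yes

Derivation:
|px - cx| = |4 - 2| = 2
|py - cy| = |2 - 3| = 1
|pz - cz| = |-6 - (-5)| = 1
distance = (2+1+1)/2 = 4/2 = 2
radius = 2; distance == radius -> yes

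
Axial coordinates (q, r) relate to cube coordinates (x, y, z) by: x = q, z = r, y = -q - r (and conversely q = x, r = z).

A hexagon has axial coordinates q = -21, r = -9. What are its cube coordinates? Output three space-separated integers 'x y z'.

Answer: -21 30 -9

Derivation:
x = q = -21
z = r = -9
y = -x - z = -(-21) - (-9) = 30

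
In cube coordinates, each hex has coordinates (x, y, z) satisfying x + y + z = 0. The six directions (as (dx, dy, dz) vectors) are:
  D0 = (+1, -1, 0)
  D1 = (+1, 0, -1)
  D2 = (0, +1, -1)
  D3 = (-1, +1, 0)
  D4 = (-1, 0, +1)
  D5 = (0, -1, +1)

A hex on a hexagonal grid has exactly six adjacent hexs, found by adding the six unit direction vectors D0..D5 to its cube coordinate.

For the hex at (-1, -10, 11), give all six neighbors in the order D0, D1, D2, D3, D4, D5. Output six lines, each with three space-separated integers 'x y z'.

Answer: 0 -11 11
0 -10 10
-1 -9 10
-2 -9 11
-2 -10 12
-1 -11 12

Derivation:
Center: (-1, -10, 11). Add each direction:
  D0: (-1, -10, 11) + (1, -1, 0) = (0, -11, 11)
  D1: (-1, -10, 11) + (1, 0, -1) = (0, -10, 10)
  D2: (-1, -10, 11) + (0, 1, -1) = (-1, -9, 10)
  D3: (-1, -10, 11) + (-1, 1, 0) = (-2, -9, 11)
  D4: (-1, -10, 11) + (-1, 0, 1) = (-2, -10, 12)
  D5: (-1, -10, 11) + (0, -1, 1) = (-1, -11, 12)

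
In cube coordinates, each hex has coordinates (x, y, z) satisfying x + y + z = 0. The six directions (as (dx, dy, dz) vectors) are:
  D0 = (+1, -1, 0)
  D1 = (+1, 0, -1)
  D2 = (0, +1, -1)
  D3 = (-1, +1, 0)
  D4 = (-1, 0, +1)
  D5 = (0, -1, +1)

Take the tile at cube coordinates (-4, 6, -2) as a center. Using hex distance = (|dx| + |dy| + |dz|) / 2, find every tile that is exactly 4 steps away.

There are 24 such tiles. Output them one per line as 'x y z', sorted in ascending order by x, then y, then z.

Walk ring at distance 4 from (-4, 6, -2):
Start at center + D4*4 = (-8, 6, 2)
  hex 0: (-8, 6, 2)
  hex 1: (-7, 5, 2)
  hex 2: (-6, 4, 2)
  hex 3: (-5, 3, 2)
  hex 4: (-4, 2, 2)
  hex 5: (-3, 2, 1)
  hex 6: (-2, 2, 0)
  hex 7: (-1, 2, -1)
  hex 8: (0, 2, -2)
  hex 9: (0, 3, -3)
  hex 10: (0, 4, -4)
  hex 11: (0, 5, -5)
  hex 12: (0, 6, -6)
  hex 13: (-1, 7, -6)
  hex 14: (-2, 8, -6)
  hex 15: (-3, 9, -6)
  hex 16: (-4, 10, -6)
  hex 17: (-5, 10, -5)
  hex 18: (-6, 10, -4)
  hex 19: (-7, 10, -3)
  hex 20: (-8, 10, -2)
  hex 21: (-8, 9, -1)
  hex 22: (-8, 8, 0)
  hex 23: (-8, 7, 1)
Sorted: 24 hexes.

Answer: -8 6 2
-8 7 1
-8 8 0
-8 9 -1
-8 10 -2
-7 5 2
-7 10 -3
-6 4 2
-6 10 -4
-5 3 2
-5 10 -5
-4 2 2
-4 10 -6
-3 2 1
-3 9 -6
-2 2 0
-2 8 -6
-1 2 -1
-1 7 -6
0 2 -2
0 3 -3
0 4 -4
0 5 -5
0 6 -6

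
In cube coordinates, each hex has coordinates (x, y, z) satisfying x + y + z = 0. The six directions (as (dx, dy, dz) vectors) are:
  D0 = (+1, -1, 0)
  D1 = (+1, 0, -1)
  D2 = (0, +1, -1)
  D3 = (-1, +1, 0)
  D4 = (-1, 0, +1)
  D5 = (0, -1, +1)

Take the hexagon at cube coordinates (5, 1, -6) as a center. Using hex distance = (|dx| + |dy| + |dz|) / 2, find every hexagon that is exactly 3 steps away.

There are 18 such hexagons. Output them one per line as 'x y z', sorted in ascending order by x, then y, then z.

Answer: 2 1 -3
2 2 -4
2 3 -5
2 4 -6
3 0 -3
3 4 -7
4 -1 -3
4 4 -8
5 -2 -3
5 4 -9
6 -2 -4
6 3 -9
7 -2 -5
7 2 -9
8 -2 -6
8 -1 -7
8 0 -8
8 1 -9

Derivation:
Walk ring at distance 3 from (5, 1, -6):
Start at center + D4*3 = (2, 1, -3)
  hex 0: (2, 1, -3)
  hex 1: (3, 0, -3)
  hex 2: (4, -1, -3)
  hex 3: (5, -2, -3)
  hex 4: (6, -2, -4)
  hex 5: (7, -2, -5)
  hex 6: (8, -2, -6)
  hex 7: (8, -1, -7)
  hex 8: (8, 0, -8)
  hex 9: (8, 1, -9)
  hex 10: (7, 2, -9)
  hex 11: (6, 3, -9)
  hex 12: (5, 4, -9)
  hex 13: (4, 4, -8)
  hex 14: (3, 4, -7)
  hex 15: (2, 4, -6)
  hex 16: (2, 3, -5)
  hex 17: (2, 2, -4)
Sorted: 18 hexes.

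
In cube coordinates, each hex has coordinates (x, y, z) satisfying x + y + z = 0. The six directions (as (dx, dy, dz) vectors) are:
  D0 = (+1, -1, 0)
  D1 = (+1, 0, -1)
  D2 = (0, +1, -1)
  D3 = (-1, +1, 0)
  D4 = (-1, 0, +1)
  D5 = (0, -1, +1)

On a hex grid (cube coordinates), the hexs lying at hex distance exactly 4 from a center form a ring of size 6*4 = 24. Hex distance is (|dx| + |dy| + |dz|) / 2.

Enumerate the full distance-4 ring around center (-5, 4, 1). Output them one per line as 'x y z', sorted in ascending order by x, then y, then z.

Walk ring at distance 4 from (-5, 4, 1):
Start at center + D4*4 = (-9, 4, 5)
  hex 0: (-9, 4, 5)
  hex 1: (-8, 3, 5)
  hex 2: (-7, 2, 5)
  hex 3: (-6, 1, 5)
  hex 4: (-5, 0, 5)
  hex 5: (-4, 0, 4)
  hex 6: (-3, 0, 3)
  hex 7: (-2, 0, 2)
  hex 8: (-1, 0, 1)
  hex 9: (-1, 1, 0)
  hex 10: (-1, 2, -1)
  hex 11: (-1, 3, -2)
  hex 12: (-1, 4, -3)
  hex 13: (-2, 5, -3)
  hex 14: (-3, 6, -3)
  hex 15: (-4, 7, -3)
  hex 16: (-5, 8, -3)
  hex 17: (-6, 8, -2)
  hex 18: (-7, 8, -1)
  hex 19: (-8, 8, 0)
  hex 20: (-9, 8, 1)
  hex 21: (-9, 7, 2)
  hex 22: (-9, 6, 3)
  hex 23: (-9, 5, 4)
Sorted: 24 hexes.

Answer: -9 4 5
-9 5 4
-9 6 3
-9 7 2
-9 8 1
-8 3 5
-8 8 0
-7 2 5
-7 8 -1
-6 1 5
-6 8 -2
-5 0 5
-5 8 -3
-4 0 4
-4 7 -3
-3 0 3
-3 6 -3
-2 0 2
-2 5 -3
-1 0 1
-1 1 0
-1 2 -1
-1 3 -2
-1 4 -3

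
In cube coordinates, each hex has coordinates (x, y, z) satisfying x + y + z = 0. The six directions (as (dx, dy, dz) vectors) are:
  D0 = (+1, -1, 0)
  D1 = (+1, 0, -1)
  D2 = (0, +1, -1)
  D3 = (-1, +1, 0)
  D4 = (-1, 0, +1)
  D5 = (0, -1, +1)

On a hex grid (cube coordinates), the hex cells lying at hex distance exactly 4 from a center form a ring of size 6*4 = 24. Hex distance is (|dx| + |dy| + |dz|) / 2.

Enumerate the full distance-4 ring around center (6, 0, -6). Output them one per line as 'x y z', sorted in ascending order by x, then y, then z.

Walk ring at distance 4 from (6, 0, -6):
Start at center + D4*4 = (2, 0, -2)
  hex 0: (2, 0, -2)
  hex 1: (3, -1, -2)
  hex 2: (4, -2, -2)
  hex 3: (5, -3, -2)
  hex 4: (6, -4, -2)
  hex 5: (7, -4, -3)
  hex 6: (8, -4, -4)
  hex 7: (9, -4, -5)
  hex 8: (10, -4, -6)
  hex 9: (10, -3, -7)
  hex 10: (10, -2, -8)
  hex 11: (10, -1, -9)
  hex 12: (10, 0, -10)
  hex 13: (9, 1, -10)
  hex 14: (8, 2, -10)
  hex 15: (7, 3, -10)
  hex 16: (6, 4, -10)
  hex 17: (5, 4, -9)
  hex 18: (4, 4, -8)
  hex 19: (3, 4, -7)
  hex 20: (2, 4, -6)
  hex 21: (2, 3, -5)
  hex 22: (2, 2, -4)
  hex 23: (2, 1, -3)
Sorted: 24 hexes.

Answer: 2 0 -2
2 1 -3
2 2 -4
2 3 -5
2 4 -6
3 -1 -2
3 4 -7
4 -2 -2
4 4 -8
5 -3 -2
5 4 -9
6 -4 -2
6 4 -10
7 -4 -3
7 3 -10
8 -4 -4
8 2 -10
9 -4 -5
9 1 -10
10 -4 -6
10 -3 -7
10 -2 -8
10 -1 -9
10 0 -10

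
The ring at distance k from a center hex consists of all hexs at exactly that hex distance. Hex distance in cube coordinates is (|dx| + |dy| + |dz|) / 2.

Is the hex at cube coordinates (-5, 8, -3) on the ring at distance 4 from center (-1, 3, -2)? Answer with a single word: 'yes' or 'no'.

Answer: no

Derivation:
|px - cx| = |-5 - (-1)| = 4
|py - cy| = |8 - 3| = 5
|pz - cz| = |-3 - (-2)| = 1
distance = (4+5+1)/2 = 10/2 = 5
radius = 4; distance != radius -> no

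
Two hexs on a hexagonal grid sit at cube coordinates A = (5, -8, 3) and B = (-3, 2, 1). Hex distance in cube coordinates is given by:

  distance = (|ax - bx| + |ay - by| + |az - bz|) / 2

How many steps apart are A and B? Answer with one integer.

|ax - bx| = |5 - (-3)| = 8
|ay - by| = |-8 - 2| = 10
|az - bz| = |3 - 1| = 2
distance = (8 + 10 + 2) / 2 = 20 / 2 = 10

Answer: 10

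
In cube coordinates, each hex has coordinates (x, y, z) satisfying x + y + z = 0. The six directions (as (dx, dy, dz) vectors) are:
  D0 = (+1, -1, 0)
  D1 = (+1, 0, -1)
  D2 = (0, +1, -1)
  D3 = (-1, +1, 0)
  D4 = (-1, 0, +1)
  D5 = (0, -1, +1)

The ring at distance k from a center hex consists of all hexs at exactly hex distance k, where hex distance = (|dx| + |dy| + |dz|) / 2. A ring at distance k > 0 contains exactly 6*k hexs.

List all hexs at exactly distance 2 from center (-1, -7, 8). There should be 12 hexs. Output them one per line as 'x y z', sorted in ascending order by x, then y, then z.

Walk ring at distance 2 from (-1, -7, 8):
Start at center + D4*2 = (-3, -7, 10)
  hex 0: (-3, -7, 10)
  hex 1: (-2, -8, 10)
  hex 2: (-1, -9, 10)
  hex 3: (0, -9, 9)
  hex 4: (1, -9, 8)
  hex 5: (1, -8, 7)
  hex 6: (1, -7, 6)
  hex 7: (0, -6, 6)
  hex 8: (-1, -5, 6)
  hex 9: (-2, -5, 7)
  hex 10: (-3, -5, 8)
  hex 11: (-3, -6, 9)
Sorted: 12 hexes.

Answer: -3 -7 10
-3 -6 9
-3 -5 8
-2 -8 10
-2 -5 7
-1 -9 10
-1 -5 6
0 -9 9
0 -6 6
1 -9 8
1 -8 7
1 -7 6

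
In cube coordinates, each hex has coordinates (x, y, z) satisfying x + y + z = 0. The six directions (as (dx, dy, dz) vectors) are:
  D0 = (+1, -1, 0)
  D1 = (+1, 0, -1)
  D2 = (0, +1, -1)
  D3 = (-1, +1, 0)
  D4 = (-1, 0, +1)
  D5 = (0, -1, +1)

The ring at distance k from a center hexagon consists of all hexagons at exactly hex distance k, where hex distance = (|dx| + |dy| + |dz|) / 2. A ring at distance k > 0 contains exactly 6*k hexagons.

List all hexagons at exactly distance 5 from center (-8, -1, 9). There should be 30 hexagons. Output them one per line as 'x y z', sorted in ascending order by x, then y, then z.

Answer: -13 -1 14
-13 0 13
-13 1 12
-13 2 11
-13 3 10
-13 4 9
-12 -2 14
-12 4 8
-11 -3 14
-11 4 7
-10 -4 14
-10 4 6
-9 -5 14
-9 4 5
-8 -6 14
-8 4 4
-7 -6 13
-7 3 4
-6 -6 12
-6 2 4
-5 -6 11
-5 1 4
-4 -6 10
-4 0 4
-3 -6 9
-3 -5 8
-3 -4 7
-3 -3 6
-3 -2 5
-3 -1 4

Derivation:
Walk ring at distance 5 from (-8, -1, 9):
Start at center + D4*5 = (-13, -1, 14)
  hex 0: (-13, -1, 14)
  hex 1: (-12, -2, 14)
  hex 2: (-11, -3, 14)
  hex 3: (-10, -4, 14)
  hex 4: (-9, -5, 14)
  hex 5: (-8, -6, 14)
  hex 6: (-7, -6, 13)
  hex 7: (-6, -6, 12)
  hex 8: (-5, -6, 11)
  hex 9: (-4, -6, 10)
  hex 10: (-3, -6, 9)
  hex 11: (-3, -5, 8)
  hex 12: (-3, -4, 7)
  hex 13: (-3, -3, 6)
  hex 14: (-3, -2, 5)
  hex 15: (-3, -1, 4)
  hex 16: (-4, 0, 4)
  hex 17: (-5, 1, 4)
  hex 18: (-6, 2, 4)
  hex 19: (-7, 3, 4)
  hex 20: (-8, 4, 4)
  hex 21: (-9, 4, 5)
  hex 22: (-10, 4, 6)
  hex 23: (-11, 4, 7)
  hex 24: (-12, 4, 8)
  hex 25: (-13, 4, 9)
  hex 26: (-13, 3, 10)
  hex 27: (-13, 2, 11)
  hex 28: (-13, 1, 12)
  hex 29: (-13, 0, 13)
Sorted: 30 hexes.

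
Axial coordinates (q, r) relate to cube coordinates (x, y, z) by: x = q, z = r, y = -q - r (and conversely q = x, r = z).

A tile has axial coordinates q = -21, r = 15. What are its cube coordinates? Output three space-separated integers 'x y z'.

Answer: -21 6 15

Derivation:
x = q = -21
z = r = 15
y = -x - z = -(-21) - (15) = 6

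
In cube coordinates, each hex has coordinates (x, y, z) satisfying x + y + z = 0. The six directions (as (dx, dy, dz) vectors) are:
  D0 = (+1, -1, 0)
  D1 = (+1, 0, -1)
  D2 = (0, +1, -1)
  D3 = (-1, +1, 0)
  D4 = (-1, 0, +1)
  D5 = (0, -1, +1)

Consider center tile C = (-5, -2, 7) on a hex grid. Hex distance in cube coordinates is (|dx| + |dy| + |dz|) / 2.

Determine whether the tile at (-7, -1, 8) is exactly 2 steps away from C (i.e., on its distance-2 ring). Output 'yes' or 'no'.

Answer: yes

Derivation:
|px - cx| = |-7 - (-5)| = 2
|py - cy| = |-1 - (-2)| = 1
|pz - cz| = |8 - 7| = 1
distance = (2+1+1)/2 = 4/2 = 2
radius = 2; distance == radius -> yes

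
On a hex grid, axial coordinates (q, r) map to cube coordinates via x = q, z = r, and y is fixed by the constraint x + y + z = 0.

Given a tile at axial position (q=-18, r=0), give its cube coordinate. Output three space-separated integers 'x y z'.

x = q = -18
z = r = 0
y = -x - z = -(-18) - (0) = 18

Answer: -18 18 0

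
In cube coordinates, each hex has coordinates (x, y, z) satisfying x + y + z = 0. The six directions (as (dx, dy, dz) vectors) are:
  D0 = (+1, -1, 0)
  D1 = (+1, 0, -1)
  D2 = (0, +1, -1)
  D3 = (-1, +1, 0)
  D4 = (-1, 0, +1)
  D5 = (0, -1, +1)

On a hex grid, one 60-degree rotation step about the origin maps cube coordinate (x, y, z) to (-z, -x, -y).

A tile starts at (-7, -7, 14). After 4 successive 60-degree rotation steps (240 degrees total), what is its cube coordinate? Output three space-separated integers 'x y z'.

Answer: 14 -7 -7

Derivation:
Start: (-7, -7, 14)
Step 1: (-7, -7, 14) -> (-(14), -(-7), -(-7)) = (-14, 7, 7)
Step 2: (-14, 7, 7) -> (-(7), -(-14), -(7)) = (-7, 14, -7)
Step 3: (-7, 14, -7) -> (-(-7), -(-7), -(14)) = (7, 7, -14)
Step 4: (7, 7, -14) -> (-(-14), -(7), -(7)) = (14, -7, -7)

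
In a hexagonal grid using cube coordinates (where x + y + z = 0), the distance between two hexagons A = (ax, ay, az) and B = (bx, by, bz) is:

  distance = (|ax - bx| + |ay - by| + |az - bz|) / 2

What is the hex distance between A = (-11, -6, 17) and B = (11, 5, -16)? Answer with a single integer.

Answer: 33

Derivation:
|ax - bx| = |-11 - 11| = 22
|ay - by| = |-6 - 5| = 11
|az - bz| = |17 - (-16)| = 33
distance = (22 + 11 + 33) / 2 = 66 / 2 = 33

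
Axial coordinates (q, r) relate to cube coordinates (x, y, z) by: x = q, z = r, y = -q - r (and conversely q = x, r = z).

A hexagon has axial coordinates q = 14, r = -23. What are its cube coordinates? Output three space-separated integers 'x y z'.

Answer: 14 9 -23

Derivation:
x = q = 14
z = r = -23
y = -x - z = -(14) - (-23) = 9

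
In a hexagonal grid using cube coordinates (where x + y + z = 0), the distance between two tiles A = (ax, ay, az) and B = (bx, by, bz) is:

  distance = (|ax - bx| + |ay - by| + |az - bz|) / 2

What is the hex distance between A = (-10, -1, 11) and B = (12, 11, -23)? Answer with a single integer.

|ax - bx| = |-10 - 12| = 22
|ay - by| = |-1 - 11| = 12
|az - bz| = |11 - (-23)| = 34
distance = (22 + 12 + 34) / 2 = 68 / 2 = 34

Answer: 34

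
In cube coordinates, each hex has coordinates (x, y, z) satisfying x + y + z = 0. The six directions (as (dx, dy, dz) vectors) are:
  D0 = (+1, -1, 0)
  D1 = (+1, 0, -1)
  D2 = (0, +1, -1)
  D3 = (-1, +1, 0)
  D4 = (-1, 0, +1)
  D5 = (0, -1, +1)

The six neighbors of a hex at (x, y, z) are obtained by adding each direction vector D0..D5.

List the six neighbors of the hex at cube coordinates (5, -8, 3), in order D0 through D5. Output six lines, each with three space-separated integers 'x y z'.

Answer: 6 -9 3
6 -8 2
5 -7 2
4 -7 3
4 -8 4
5 -9 4

Derivation:
Center: (5, -8, 3). Add each direction:
  D0: (5, -8, 3) + (1, -1, 0) = (6, -9, 3)
  D1: (5, -8, 3) + (1, 0, -1) = (6, -8, 2)
  D2: (5, -8, 3) + (0, 1, -1) = (5, -7, 2)
  D3: (5, -8, 3) + (-1, 1, 0) = (4, -7, 3)
  D4: (5, -8, 3) + (-1, 0, 1) = (4, -8, 4)
  D5: (5, -8, 3) + (0, -1, 1) = (5, -9, 4)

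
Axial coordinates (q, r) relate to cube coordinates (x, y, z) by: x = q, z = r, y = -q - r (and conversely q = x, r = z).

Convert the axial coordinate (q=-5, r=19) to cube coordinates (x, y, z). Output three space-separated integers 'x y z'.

Answer: -5 -14 19

Derivation:
x = q = -5
z = r = 19
y = -x - z = -(-5) - (19) = -14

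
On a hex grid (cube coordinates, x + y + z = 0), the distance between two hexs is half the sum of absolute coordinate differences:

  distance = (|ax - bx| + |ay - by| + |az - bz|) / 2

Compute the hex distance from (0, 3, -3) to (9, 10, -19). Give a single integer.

|ax - bx| = |0 - 9| = 9
|ay - by| = |3 - 10| = 7
|az - bz| = |-3 - (-19)| = 16
distance = (9 + 7 + 16) / 2 = 32 / 2 = 16

Answer: 16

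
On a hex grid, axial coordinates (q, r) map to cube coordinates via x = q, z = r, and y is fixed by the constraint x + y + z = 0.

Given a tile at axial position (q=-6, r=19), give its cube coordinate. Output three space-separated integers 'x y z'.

Answer: -6 -13 19

Derivation:
x = q = -6
z = r = 19
y = -x - z = -(-6) - (19) = -13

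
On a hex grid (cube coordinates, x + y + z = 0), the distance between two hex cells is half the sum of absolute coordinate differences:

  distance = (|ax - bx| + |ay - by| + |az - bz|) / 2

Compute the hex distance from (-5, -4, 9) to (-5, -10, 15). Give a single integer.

|ax - bx| = |-5 - (-5)| = 0
|ay - by| = |-4 - (-10)| = 6
|az - bz| = |9 - 15| = 6
distance = (0 + 6 + 6) / 2 = 12 / 2 = 6

Answer: 6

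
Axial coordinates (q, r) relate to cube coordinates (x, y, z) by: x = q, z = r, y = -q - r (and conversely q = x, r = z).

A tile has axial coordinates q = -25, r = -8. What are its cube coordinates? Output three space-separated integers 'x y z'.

x = q = -25
z = r = -8
y = -x - z = -(-25) - (-8) = 33

Answer: -25 33 -8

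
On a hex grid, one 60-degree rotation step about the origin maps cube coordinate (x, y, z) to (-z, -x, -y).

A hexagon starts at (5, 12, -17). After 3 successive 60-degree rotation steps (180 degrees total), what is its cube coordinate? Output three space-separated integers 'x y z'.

Start: (5, 12, -17)
Step 1: (5, 12, -17) -> (-(-17), -(5), -(12)) = (17, -5, -12)
Step 2: (17, -5, -12) -> (-(-12), -(17), -(-5)) = (12, -17, 5)
Step 3: (12, -17, 5) -> (-(5), -(12), -(-17)) = (-5, -12, 17)

Answer: -5 -12 17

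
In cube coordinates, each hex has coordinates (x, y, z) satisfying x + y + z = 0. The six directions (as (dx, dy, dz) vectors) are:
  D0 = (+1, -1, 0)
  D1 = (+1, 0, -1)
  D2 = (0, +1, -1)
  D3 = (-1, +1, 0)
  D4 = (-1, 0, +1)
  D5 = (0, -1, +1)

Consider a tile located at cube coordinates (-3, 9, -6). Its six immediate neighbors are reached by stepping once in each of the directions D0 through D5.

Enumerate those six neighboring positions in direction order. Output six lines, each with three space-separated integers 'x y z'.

Answer: -2 8 -6
-2 9 -7
-3 10 -7
-4 10 -6
-4 9 -5
-3 8 -5

Derivation:
Center: (-3, 9, -6). Add each direction:
  D0: (-3, 9, -6) + (1, -1, 0) = (-2, 8, -6)
  D1: (-3, 9, -6) + (1, 0, -1) = (-2, 9, -7)
  D2: (-3, 9, -6) + (0, 1, -1) = (-3, 10, -7)
  D3: (-3, 9, -6) + (-1, 1, 0) = (-4, 10, -6)
  D4: (-3, 9, -6) + (-1, 0, 1) = (-4, 9, -5)
  D5: (-3, 9, -6) + (0, -1, 1) = (-3, 8, -5)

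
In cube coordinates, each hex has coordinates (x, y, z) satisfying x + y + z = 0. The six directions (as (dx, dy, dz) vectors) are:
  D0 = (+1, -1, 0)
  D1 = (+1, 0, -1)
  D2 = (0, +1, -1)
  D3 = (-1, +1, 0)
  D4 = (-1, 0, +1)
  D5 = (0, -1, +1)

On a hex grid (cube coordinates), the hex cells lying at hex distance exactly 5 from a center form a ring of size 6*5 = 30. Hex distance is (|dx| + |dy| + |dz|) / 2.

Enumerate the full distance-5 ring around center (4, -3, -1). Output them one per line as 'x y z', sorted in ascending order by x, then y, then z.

Walk ring at distance 5 from (4, -3, -1):
Start at center + D4*5 = (-1, -3, 4)
  hex 0: (-1, -3, 4)
  hex 1: (0, -4, 4)
  hex 2: (1, -5, 4)
  hex 3: (2, -6, 4)
  hex 4: (3, -7, 4)
  hex 5: (4, -8, 4)
  hex 6: (5, -8, 3)
  hex 7: (6, -8, 2)
  hex 8: (7, -8, 1)
  hex 9: (8, -8, 0)
  hex 10: (9, -8, -1)
  hex 11: (9, -7, -2)
  hex 12: (9, -6, -3)
  hex 13: (9, -5, -4)
  hex 14: (9, -4, -5)
  hex 15: (9, -3, -6)
  hex 16: (8, -2, -6)
  hex 17: (7, -1, -6)
  hex 18: (6, 0, -6)
  hex 19: (5, 1, -6)
  hex 20: (4, 2, -6)
  hex 21: (3, 2, -5)
  hex 22: (2, 2, -4)
  hex 23: (1, 2, -3)
  hex 24: (0, 2, -2)
  hex 25: (-1, 2, -1)
  hex 26: (-1, 1, 0)
  hex 27: (-1, 0, 1)
  hex 28: (-1, -1, 2)
  hex 29: (-1, -2, 3)
Sorted: 30 hexes.

Answer: -1 -3 4
-1 -2 3
-1 -1 2
-1 0 1
-1 1 0
-1 2 -1
0 -4 4
0 2 -2
1 -5 4
1 2 -3
2 -6 4
2 2 -4
3 -7 4
3 2 -5
4 -8 4
4 2 -6
5 -8 3
5 1 -6
6 -8 2
6 0 -6
7 -8 1
7 -1 -6
8 -8 0
8 -2 -6
9 -8 -1
9 -7 -2
9 -6 -3
9 -5 -4
9 -4 -5
9 -3 -6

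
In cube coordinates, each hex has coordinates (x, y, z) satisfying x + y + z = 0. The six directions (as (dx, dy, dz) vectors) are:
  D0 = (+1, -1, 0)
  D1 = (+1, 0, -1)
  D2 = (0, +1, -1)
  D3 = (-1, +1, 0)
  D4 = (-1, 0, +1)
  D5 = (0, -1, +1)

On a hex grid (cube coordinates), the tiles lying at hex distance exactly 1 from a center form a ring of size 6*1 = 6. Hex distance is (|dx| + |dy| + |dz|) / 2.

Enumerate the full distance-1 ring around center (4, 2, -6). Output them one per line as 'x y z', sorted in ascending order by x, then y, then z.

Answer: 3 2 -5
3 3 -6
4 1 -5
4 3 -7
5 1 -6
5 2 -7

Derivation:
Walk ring at distance 1 from (4, 2, -6):
Start at center + D4*1 = (3, 2, -5)
  hex 0: (3, 2, -5)
  hex 1: (4, 1, -5)
  hex 2: (5, 1, -6)
  hex 3: (5, 2, -7)
  hex 4: (4, 3, -7)
  hex 5: (3, 3, -6)
Sorted: 6 hexes.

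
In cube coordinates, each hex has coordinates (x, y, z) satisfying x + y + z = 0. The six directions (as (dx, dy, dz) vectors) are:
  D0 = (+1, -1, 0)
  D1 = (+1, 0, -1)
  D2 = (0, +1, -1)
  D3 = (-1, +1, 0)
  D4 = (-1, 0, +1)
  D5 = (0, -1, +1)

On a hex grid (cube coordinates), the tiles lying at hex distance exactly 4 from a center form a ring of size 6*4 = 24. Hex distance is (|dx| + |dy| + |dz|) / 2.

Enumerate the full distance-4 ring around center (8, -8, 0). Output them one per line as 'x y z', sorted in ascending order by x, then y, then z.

Walk ring at distance 4 from (8, -8, 0):
Start at center + D4*4 = (4, -8, 4)
  hex 0: (4, -8, 4)
  hex 1: (5, -9, 4)
  hex 2: (6, -10, 4)
  hex 3: (7, -11, 4)
  hex 4: (8, -12, 4)
  hex 5: (9, -12, 3)
  hex 6: (10, -12, 2)
  hex 7: (11, -12, 1)
  hex 8: (12, -12, 0)
  hex 9: (12, -11, -1)
  hex 10: (12, -10, -2)
  hex 11: (12, -9, -3)
  hex 12: (12, -8, -4)
  hex 13: (11, -7, -4)
  hex 14: (10, -6, -4)
  hex 15: (9, -5, -4)
  hex 16: (8, -4, -4)
  hex 17: (7, -4, -3)
  hex 18: (6, -4, -2)
  hex 19: (5, -4, -1)
  hex 20: (4, -4, 0)
  hex 21: (4, -5, 1)
  hex 22: (4, -6, 2)
  hex 23: (4, -7, 3)
Sorted: 24 hexes.

Answer: 4 -8 4
4 -7 3
4 -6 2
4 -5 1
4 -4 0
5 -9 4
5 -4 -1
6 -10 4
6 -4 -2
7 -11 4
7 -4 -3
8 -12 4
8 -4 -4
9 -12 3
9 -5 -4
10 -12 2
10 -6 -4
11 -12 1
11 -7 -4
12 -12 0
12 -11 -1
12 -10 -2
12 -9 -3
12 -8 -4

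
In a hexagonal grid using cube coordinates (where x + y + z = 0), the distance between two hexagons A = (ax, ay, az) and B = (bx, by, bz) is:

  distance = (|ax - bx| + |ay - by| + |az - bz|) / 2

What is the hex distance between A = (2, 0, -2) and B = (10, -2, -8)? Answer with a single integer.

|ax - bx| = |2 - 10| = 8
|ay - by| = |0 - (-2)| = 2
|az - bz| = |-2 - (-8)| = 6
distance = (8 + 2 + 6) / 2 = 16 / 2 = 8

Answer: 8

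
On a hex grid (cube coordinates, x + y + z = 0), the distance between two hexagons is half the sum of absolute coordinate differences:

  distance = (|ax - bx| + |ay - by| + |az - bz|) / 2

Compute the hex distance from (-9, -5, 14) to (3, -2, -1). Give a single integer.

Answer: 15

Derivation:
|ax - bx| = |-9 - 3| = 12
|ay - by| = |-5 - (-2)| = 3
|az - bz| = |14 - (-1)| = 15
distance = (12 + 3 + 15) / 2 = 30 / 2 = 15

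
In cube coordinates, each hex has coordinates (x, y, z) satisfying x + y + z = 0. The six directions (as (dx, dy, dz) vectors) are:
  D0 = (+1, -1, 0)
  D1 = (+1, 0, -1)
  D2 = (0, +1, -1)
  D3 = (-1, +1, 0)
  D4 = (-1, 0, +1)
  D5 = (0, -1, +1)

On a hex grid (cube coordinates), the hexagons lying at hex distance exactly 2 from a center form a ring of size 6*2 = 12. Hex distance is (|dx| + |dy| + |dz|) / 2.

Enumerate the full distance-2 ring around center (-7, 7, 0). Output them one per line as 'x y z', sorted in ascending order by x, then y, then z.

Walk ring at distance 2 from (-7, 7, 0):
Start at center + D4*2 = (-9, 7, 2)
  hex 0: (-9, 7, 2)
  hex 1: (-8, 6, 2)
  hex 2: (-7, 5, 2)
  hex 3: (-6, 5, 1)
  hex 4: (-5, 5, 0)
  hex 5: (-5, 6, -1)
  hex 6: (-5, 7, -2)
  hex 7: (-6, 8, -2)
  hex 8: (-7, 9, -2)
  hex 9: (-8, 9, -1)
  hex 10: (-9, 9, 0)
  hex 11: (-9, 8, 1)
Sorted: 12 hexes.

Answer: -9 7 2
-9 8 1
-9 9 0
-8 6 2
-8 9 -1
-7 5 2
-7 9 -2
-6 5 1
-6 8 -2
-5 5 0
-5 6 -1
-5 7 -2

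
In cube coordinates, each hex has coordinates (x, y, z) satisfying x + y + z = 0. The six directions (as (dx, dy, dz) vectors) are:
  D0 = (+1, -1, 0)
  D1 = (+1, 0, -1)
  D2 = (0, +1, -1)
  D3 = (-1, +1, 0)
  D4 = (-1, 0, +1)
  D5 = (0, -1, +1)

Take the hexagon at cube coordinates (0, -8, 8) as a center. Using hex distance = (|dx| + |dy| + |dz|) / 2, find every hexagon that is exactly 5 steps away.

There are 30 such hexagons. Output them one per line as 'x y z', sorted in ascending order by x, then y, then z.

Answer: -5 -8 13
-5 -7 12
-5 -6 11
-5 -5 10
-5 -4 9
-5 -3 8
-4 -9 13
-4 -3 7
-3 -10 13
-3 -3 6
-2 -11 13
-2 -3 5
-1 -12 13
-1 -3 4
0 -13 13
0 -3 3
1 -13 12
1 -4 3
2 -13 11
2 -5 3
3 -13 10
3 -6 3
4 -13 9
4 -7 3
5 -13 8
5 -12 7
5 -11 6
5 -10 5
5 -9 4
5 -8 3

Derivation:
Walk ring at distance 5 from (0, -8, 8):
Start at center + D4*5 = (-5, -8, 13)
  hex 0: (-5, -8, 13)
  hex 1: (-4, -9, 13)
  hex 2: (-3, -10, 13)
  hex 3: (-2, -11, 13)
  hex 4: (-1, -12, 13)
  hex 5: (0, -13, 13)
  hex 6: (1, -13, 12)
  hex 7: (2, -13, 11)
  hex 8: (3, -13, 10)
  hex 9: (4, -13, 9)
  hex 10: (5, -13, 8)
  hex 11: (5, -12, 7)
  hex 12: (5, -11, 6)
  hex 13: (5, -10, 5)
  hex 14: (5, -9, 4)
  hex 15: (5, -8, 3)
  hex 16: (4, -7, 3)
  hex 17: (3, -6, 3)
  hex 18: (2, -5, 3)
  hex 19: (1, -4, 3)
  hex 20: (0, -3, 3)
  hex 21: (-1, -3, 4)
  hex 22: (-2, -3, 5)
  hex 23: (-3, -3, 6)
  hex 24: (-4, -3, 7)
  hex 25: (-5, -3, 8)
  hex 26: (-5, -4, 9)
  hex 27: (-5, -5, 10)
  hex 28: (-5, -6, 11)
  hex 29: (-5, -7, 12)
Sorted: 30 hexes.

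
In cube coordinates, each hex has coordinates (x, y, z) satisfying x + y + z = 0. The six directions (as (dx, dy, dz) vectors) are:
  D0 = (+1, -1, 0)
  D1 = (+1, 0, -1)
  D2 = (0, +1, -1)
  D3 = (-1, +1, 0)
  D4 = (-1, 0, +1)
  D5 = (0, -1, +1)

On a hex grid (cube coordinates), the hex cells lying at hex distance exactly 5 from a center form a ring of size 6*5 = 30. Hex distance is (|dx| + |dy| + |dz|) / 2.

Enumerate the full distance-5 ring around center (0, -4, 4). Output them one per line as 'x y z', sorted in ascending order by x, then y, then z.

Walk ring at distance 5 from (0, -4, 4):
Start at center + D4*5 = (-5, -4, 9)
  hex 0: (-5, -4, 9)
  hex 1: (-4, -5, 9)
  hex 2: (-3, -6, 9)
  hex 3: (-2, -7, 9)
  hex 4: (-1, -8, 9)
  hex 5: (0, -9, 9)
  hex 6: (1, -9, 8)
  hex 7: (2, -9, 7)
  hex 8: (3, -9, 6)
  hex 9: (4, -9, 5)
  hex 10: (5, -9, 4)
  hex 11: (5, -8, 3)
  hex 12: (5, -7, 2)
  hex 13: (5, -6, 1)
  hex 14: (5, -5, 0)
  hex 15: (5, -4, -1)
  hex 16: (4, -3, -1)
  hex 17: (3, -2, -1)
  hex 18: (2, -1, -1)
  hex 19: (1, 0, -1)
  hex 20: (0, 1, -1)
  hex 21: (-1, 1, 0)
  hex 22: (-2, 1, 1)
  hex 23: (-3, 1, 2)
  hex 24: (-4, 1, 3)
  hex 25: (-5, 1, 4)
  hex 26: (-5, 0, 5)
  hex 27: (-5, -1, 6)
  hex 28: (-5, -2, 7)
  hex 29: (-5, -3, 8)
Sorted: 30 hexes.

Answer: -5 -4 9
-5 -3 8
-5 -2 7
-5 -1 6
-5 0 5
-5 1 4
-4 -5 9
-4 1 3
-3 -6 9
-3 1 2
-2 -7 9
-2 1 1
-1 -8 9
-1 1 0
0 -9 9
0 1 -1
1 -9 8
1 0 -1
2 -9 7
2 -1 -1
3 -9 6
3 -2 -1
4 -9 5
4 -3 -1
5 -9 4
5 -8 3
5 -7 2
5 -6 1
5 -5 0
5 -4 -1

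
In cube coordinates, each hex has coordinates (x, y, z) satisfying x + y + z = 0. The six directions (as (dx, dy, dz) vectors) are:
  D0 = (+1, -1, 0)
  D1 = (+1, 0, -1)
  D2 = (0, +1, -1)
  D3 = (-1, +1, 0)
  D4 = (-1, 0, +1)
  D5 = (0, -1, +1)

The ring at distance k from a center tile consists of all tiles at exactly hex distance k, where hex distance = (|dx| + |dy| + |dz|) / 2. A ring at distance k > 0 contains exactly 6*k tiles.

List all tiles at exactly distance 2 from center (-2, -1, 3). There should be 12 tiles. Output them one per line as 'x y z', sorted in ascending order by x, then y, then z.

Walk ring at distance 2 from (-2, -1, 3):
Start at center + D4*2 = (-4, -1, 5)
  hex 0: (-4, -1, 5)
  hex 1: (-3, -2, 5)
  hex 2: (-2, -3, 5)
  hex 3: (-1, -3, 4)
  hex 4: (0, -3, 3)
  hex 5: (0, -2, 2)
  hex 6: (0, -1, 1)
  hex 7: (-1, 0, 1)
  hex 8: (-2, 1, 1)
  hex 9: (-3, 1, 2)
  hex 10: (-4, 1, 3)
  hex 11: (-4, 0, 4)
Sorted: 12 hexes.

Answer: -4 -1 5
-4 0 4
-4 1 3
-3 -2 5
-3 1 2
-2 -3 5
-2 1 1
-1 -3 4
-1 0 1
0 -3 3
0 -2 2
0 -1 1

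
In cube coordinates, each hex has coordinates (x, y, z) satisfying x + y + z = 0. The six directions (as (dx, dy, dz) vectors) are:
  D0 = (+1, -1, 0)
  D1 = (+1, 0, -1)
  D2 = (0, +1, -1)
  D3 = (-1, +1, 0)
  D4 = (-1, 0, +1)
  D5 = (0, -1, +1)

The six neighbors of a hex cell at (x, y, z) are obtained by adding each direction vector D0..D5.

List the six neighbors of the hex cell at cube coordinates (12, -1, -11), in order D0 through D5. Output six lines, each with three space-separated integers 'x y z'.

Center: (12, -1, -11). Add each direction:
  D0: (12, -1, -11) + (1, -1, 0) = (13, -2, -11)
  D1: (12, -1, -11) + (1, 0, -1) = (13, -1, -12)
  D2: (12, -1, -11) + (0, 1, -1) = (12, 0, -12)
  D3: (12, -1, -11) + (-1, 1, 0) = (11, 0, -11)
  D4: (12, -1, -11) + (-1, 0, 1) = (11, -1, -10)
  D5: (12, -1, -11) + (0, -1, 1) = (12, -2, -10)

Answer: 13 -2 -11
13 -1 -12
12 0 -12
11 0 -11
11 -1 -10
12 -2 -10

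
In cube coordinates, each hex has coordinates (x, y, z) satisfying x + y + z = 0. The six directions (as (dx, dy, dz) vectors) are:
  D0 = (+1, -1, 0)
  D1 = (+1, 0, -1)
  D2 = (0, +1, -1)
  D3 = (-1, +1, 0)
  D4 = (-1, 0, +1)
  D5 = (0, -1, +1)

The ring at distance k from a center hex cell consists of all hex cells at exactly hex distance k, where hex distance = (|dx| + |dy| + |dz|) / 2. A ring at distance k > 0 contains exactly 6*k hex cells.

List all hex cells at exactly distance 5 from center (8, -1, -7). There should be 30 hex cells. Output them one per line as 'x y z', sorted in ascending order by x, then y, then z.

Answer: 3 -1 -2
3 0 -3
3 1 -4
3 2 -5
3 3 -6
3 4 -7
4 -2 -2
4 4 -8
5 -3 -2
5 4 -9
6 -4 -2
6 4 -10
7 -5 -2
7 4 -11
8 -6 -2
8 4 -12
9 -6 -3
9 3 -12
10 -6 -4
10 2 -12
11 -6 -5
11 1 -12
12 -6 -6
12 0 -12
13 -6 -7
13 -5 -8
13 -4 -9
13 -3 -10
13 -2 -11
13 -1 -12

Derivation:
Walk ring at distance 5 from (8, -1, -7):
Start at center + D4*5 = (3, -1, -2)
  hex 0: (3, -1, -2)
  hex 1: (4, -2, -2)
  hex 2: (5, -3, -2)
  hex 3: (6, -4, -2)
  hex 4: (7, -5, -2)
  hex 5: (8, -6, -2)
  hex 6: (9, -6, -3)
  hex 7: (10, -6, -4)
  hex 8: (11, -6, -5)
  hex 9: (12, -6, -6)
  hex 10: (13, -6, -7)
  hex 11: (13, -5, -8)
  hex 12: (13, -4, -9)
  hex 13: (13, -3, -10)
  hex 14: (13, -2, -11)
  hex 15: (13, -1, -12)
  hex 16: (12, 0, -12)
  hex 17: (11, 1, -12)
  hex 18: (10, 2, -12)
  hex 19: (9, 3, -12)
  hex 20: (8, 4, -12)
  hex 21: (7, 4, -11)
  hex 22: (6, 4, -10)
  hex 23: (5, 4, -9)
  hex 24: (4, 4, -8)
  hex 25: (3, 4, -7)
  hex 26: (3, 3, -6)
  hex 27: (3, 2, -5)
  hex 28: (3, 1, -4)
  hex 29: (3, 0, -3)
Sorted: 30 hexes.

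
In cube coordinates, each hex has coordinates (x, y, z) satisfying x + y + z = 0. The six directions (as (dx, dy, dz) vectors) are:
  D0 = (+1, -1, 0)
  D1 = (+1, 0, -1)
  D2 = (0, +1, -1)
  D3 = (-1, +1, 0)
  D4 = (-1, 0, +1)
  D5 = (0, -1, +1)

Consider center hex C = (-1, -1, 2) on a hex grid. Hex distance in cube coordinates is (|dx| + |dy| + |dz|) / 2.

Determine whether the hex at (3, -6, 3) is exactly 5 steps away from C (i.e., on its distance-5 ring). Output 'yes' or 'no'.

|px - cx| = |3 - (-1)| = 4
|py - cy| = |-6 - (-1)| = 5
|pz - cz| = |3 - 2| = 1
distance = (4+5+1)/2 = 10/2 = 5
radius = 5; distance == radius -> yes

Answer: yes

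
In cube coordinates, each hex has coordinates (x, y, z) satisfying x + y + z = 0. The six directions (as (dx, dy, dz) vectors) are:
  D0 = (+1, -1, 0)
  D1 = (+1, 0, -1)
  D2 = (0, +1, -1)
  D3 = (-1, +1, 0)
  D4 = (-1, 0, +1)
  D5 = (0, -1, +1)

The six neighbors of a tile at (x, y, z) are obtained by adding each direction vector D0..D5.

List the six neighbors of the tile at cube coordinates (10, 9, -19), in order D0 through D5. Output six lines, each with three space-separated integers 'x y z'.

Answer: 11 8 -19
11 9 -20
10 10 -20
9 10 -19
9 9 -18
10 8 -18

Derivation:
Center: (10, 9, -19). Add each direction:
  D0: (10, 9, -19) + (1, -1, 0) = (11, 8, -19)
  D1: (10, 9, -19) + (1, 0, -1) = (11, 9, -20)
  D2: (10, 9, -19) + (0, 1, -1) = (10, 10, -20)
  D3: (10, 9, -19) + (-1, 1, 0) = (9, 10, -19)
  D4: (10, 9, -19) + (-1, 0, 1) = (9, 9, -18)
  D5: (10, 9, -19) + (0, -1, 1) = (10, 8, -18)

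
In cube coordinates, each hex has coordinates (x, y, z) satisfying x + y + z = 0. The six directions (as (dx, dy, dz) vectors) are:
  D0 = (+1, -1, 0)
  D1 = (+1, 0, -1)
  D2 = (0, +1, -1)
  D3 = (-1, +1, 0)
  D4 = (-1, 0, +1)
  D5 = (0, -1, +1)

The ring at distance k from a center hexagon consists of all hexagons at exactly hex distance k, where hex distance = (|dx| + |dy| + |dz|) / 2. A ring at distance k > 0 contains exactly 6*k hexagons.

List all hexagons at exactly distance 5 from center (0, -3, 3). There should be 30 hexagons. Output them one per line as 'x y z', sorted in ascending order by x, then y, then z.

Walk ring at distance 5 from (0, -3, 3):
Start at center + D4*5 = (-5, -3, 8)
  hex 0: (-5, -3, 8)
  hex 1: (-4, -4, 8)
  hex 2: (-3, -5, 8)
  hex 3: (-2, -6, 8)
  hex 4: (-1, -7, 8)
  hex 5: (0, -8, 8)
  hex 6: (1, -8, 7)
  hex 7: (2, -8, 6)
  hex 8: (3, -8, 5)
  hex 9: (4, -8, 4)
  hex 10: (5, -8, 3)
  hex 11: (5, -7, 2)
  hex 12: (5, -6, 1)
  hex 13: (5, -5, 0)
  hex 14: (5, -4, -1)
  hex 15: (5, -3, -2)
  hex 16: (4, -2, -2)
  hex 17: (3, -1, -2)
  hex 18: (2, 0, -2)
  hex 19: (1, 1, -2)
  hex 20: (0, 2, -2)
  hex 21: (-1, 2, -1)
  hex 22: (-2, 2, 0)
  hex 23: (-3, 2, 1)
  hex 24: (-4, 2, 2)
  hex 25: (-5, 2, 3)
  hex 26: (-5, 1, 4)
  hex 27: (-5, 0, 5)
  hex 28: (-5, -1, 6)
  hex 29: (-5, -2, 7)
Sorted: 30 hexes.

Answer: -5 -3 8
-5 -2 7
-5 -1 6
-5 0 5
-5 1 4
-5 2 3
-4 -4 8
-4 2 2
-3 -5 8
-3 2 1
-2 -6 8
-2 2 0
-1 -7 8
-1 2 -1
0 -8 8
0 2 -2
1 -8 7
1 1 -2
2 -8 6
2 0 -2
3 -8 5
3 -1 -2
4 -8 4
4 -2 -2
5 -8 3
5 -7 2
5 -6 1
5 -5 0
5 -4 -1
5 -3 -2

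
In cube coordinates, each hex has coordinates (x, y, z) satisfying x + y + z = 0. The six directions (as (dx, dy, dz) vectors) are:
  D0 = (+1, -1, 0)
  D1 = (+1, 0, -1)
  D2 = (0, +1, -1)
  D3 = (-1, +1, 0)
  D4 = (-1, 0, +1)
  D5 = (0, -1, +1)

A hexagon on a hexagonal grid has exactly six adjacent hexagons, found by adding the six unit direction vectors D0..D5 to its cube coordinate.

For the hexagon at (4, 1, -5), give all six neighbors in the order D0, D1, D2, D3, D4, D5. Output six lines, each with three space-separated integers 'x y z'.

Answer: 5 0 -5
5 1 -6
4 2 -6
3 2 -5
3 1 -4
4 0 -4

Derivation:
Center: (4, 1, -5). Add each direction:
  D0: (4, 1, -5) + (1, -1, 0) = (5, 0, -5)
  D1: (4, 1, -5) + (1, 0, -1) = (5, 1, -6)
  D2: (4, 1, -5) + (0, 1, -1) = (4, 2, -6)
  D3: (4, 1, -5) + (-1, 1, 0) = (3, 2, -5)
  D4: (4, 1, -5) + (-1, 0, 1) = (3, 1, -4)
  D5: (4, 1, -5) + (0, -1, 1) = (4, 0, -4)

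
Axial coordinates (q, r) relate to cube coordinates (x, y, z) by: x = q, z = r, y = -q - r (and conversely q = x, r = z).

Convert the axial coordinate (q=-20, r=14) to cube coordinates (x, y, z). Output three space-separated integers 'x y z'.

Answer: -20 6 14

Derivation:
x = q = -20
z = r = 14
y = -x - z = -(-20) - (14) = 6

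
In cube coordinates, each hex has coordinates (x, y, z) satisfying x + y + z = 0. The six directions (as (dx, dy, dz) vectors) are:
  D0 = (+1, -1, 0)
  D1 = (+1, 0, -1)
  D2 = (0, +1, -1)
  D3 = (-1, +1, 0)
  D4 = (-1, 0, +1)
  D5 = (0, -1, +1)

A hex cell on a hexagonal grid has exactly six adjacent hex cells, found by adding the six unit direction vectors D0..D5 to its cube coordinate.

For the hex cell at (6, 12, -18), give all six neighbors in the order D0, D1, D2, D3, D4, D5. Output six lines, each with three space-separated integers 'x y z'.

Center: (6, 12, -18). Add each direction:
  D0: (6, 12, -18) + (1, -1, 0) = (7, 11, -18)
  D1: (6, 12, -18) + (1, 0, -1) = (7, 12, -19)
  D2: (6, 12, -18) + (0, 1, -1) = (6, 13, -19)
  D3: (6, 12, -18) + (-1, 1, 0) = (5, 13, -18)
  D4: (6, 12, -18) + (-1, 0, 1) = (5, 12, -17)
  D5: (6, 12, -18) + (0, -1, 1) = (6, 11, -17)

Answer: 7 11 -18
7 12 -19
6 13 -19
5 13 -18
5 12 -17
6 11 -17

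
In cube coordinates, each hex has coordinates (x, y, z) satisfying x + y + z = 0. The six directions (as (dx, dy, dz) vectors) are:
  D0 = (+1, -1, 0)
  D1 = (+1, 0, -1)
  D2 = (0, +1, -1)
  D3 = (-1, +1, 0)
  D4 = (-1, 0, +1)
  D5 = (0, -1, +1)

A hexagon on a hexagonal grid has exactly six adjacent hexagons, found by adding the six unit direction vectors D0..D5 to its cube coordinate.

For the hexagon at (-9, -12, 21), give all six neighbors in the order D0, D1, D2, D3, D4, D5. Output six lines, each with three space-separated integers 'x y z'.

Center: (-9, -12, 21). Add each direction:
  D0: (-9, -12, 21) + (1, -1, 0) = (-8, -13, 21)
  D1: (-9, -12, 21) + (1, 0, -1) = (-8, -12, 20)
  D2: (-9, -12, 21) + (0, 1, -1) = (-9, -11, 20)
  D3: (-9, -12, 21) + (-1, 1, 0) = (-10, -11, 21)
  D4: (-9, -12, 21) + (-1, 0, 1) = (-10, -12, 22)
  D5: (-9, -12, 21) + (0, -1, 1) = (-9, -13, 22)

Answer: -8 -13 21
-8 -12 20
-9 -11 20
-10 -11 21
-10 -12 22
-9 -13 22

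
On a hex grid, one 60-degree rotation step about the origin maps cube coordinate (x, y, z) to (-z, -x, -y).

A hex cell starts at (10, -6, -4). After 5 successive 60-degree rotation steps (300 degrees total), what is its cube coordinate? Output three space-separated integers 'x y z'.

Start: (10, -6, -4)
Step 1: (10, -6, -4) -> (-(-4), -(10), -(-6)) = (4, -10, 6)
Step 2: (4, -10, 6) -> (-(6), -(4), -(-10)) = (-6, -4, 10)
Step 3: (-6, -4, 10) -> (-(10), -(-6), -(-4)) = (-10, 6, 4)
Step 4: (-10, 6, 4) -> (-(4), -(-10), -(6)) = (-4, 10, -6)
Step 5: (-4, 10, -6) -> (-(-6), -(-4), -(10)) = (6, 4, -10)

Answer: 6 4 -10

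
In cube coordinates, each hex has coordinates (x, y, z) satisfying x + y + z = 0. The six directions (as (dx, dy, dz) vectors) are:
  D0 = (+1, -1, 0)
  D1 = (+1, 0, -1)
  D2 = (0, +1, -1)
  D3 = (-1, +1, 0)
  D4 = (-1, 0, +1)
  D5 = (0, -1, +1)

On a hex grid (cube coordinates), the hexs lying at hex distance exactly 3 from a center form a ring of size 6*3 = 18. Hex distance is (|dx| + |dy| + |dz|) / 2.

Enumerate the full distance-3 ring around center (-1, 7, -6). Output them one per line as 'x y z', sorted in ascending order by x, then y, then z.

Answer: -4 7 -3
-4 8 -4
-4 9 -5
-4 10 -6
-3 6 -3
-3 10 -7
-2 5 -3
-2 10 -8
-1 4 -3
-1 10 -9
0 4 -4
0 9 -9
1 4 -5
1 8 -9
2 4 -6
2 5 -7
2 6 -8
2 7 -9

Derivation:
Walk ring at distance 3 from (-1, 7, -6):
Start at center + D4*3 = (-4, 7, -3)
  hex 0: (-4, 7, -3)
  hex 1: (-3, 6, -3)
  hex 2: (-2, 5, -3)
  hex 3: (-1, 4, -3)
  hex 4: (0, 4, -4)
  hex 5: (1, 4, -5)
  hex 6: (2, 4, -6)
  hex 7: (2, 5, -7)
  hex 8: (2, 6, -8)
  hex 9: (2, 7, -9)
  hex 10: (1, 8, -9)
  hex 11: (0, 9, -9)
  hex 12: (-1, 10, -9)
  hex 13: (-2, 10, -8)
  hex 14: (-3, 10, -7)
  hex 15: (-4, 10, -6)
  hex 16: (-4, 9, -5)
  hex 17: (-4, 8, -4)
Sorted: 18 hexes.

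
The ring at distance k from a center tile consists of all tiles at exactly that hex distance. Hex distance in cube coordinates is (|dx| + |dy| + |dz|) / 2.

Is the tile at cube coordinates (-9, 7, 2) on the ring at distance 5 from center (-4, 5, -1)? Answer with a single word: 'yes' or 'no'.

|px - cx| = |-9 - (-4)| = 5
|py - cy| = |7 - 5| = 2
|pz - cz| = |2 - (-1)| = 3
distance = (5+2+3)/2 = 10/2 = 5
radius = 5; distance == radius -> yes

Answer: yes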